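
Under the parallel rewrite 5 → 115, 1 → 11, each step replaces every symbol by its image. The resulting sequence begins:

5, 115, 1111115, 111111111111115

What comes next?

Replace each of the 15 characters of 111111111111115 in place — 11 11 11 11 11 11 11 11 11 11 11 11 11 11 115 — and concatenate.

1111111111111111111111111111115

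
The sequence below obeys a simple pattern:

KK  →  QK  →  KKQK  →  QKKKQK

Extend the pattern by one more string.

KKQKQKKKQK

From term 3 onward, concatenate the second-to-last term with the last: KK·QK = KKQK, QK·KKQK = QKKKQK, …
The next term joins KKQK and QKKKQK.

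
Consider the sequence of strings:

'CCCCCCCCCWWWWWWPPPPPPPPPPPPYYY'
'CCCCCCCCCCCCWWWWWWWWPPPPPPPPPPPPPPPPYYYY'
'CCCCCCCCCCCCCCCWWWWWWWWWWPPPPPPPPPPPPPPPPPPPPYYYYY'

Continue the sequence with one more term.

The n-th term is 3n C's then 2n W's then 4n P's then n Y's, where the shown terms are n = 3, 4, 5.
Setting n = 6 gives 18, 12, 24, 6 characters in each block.

CCCCCCCCCCCCCCCCCCWWWWWWWWWWWWPPPPPPPPPPPPPPPPPPPPPPPPYYYYYY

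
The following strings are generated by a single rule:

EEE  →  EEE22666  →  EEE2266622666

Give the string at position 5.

EEE22666226662266622666

The strings grow by a fixed suffix 22666 each time.
From EEE2266622666, 2 further steps: EEE2266622666 → EEE226662266622666 → (answer).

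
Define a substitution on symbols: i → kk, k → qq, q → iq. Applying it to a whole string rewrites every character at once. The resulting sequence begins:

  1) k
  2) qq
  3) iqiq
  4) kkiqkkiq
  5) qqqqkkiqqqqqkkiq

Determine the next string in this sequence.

φ(qqqqkkiqqqqqkkiq) expands symbol-by-symbol to iq iq iq iq qq qq kk iq iq iq iq iq qq qq kk iq; joining the 16 pieces gives the next term.

iqiqiqiqqqqqkkiqiqiqiqiqqqqqkkiq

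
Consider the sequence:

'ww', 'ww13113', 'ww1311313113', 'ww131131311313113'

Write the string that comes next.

Each term is the previous one with 13113 appended.
Applying this once more to ww131131311313113:

ww13113131131311313113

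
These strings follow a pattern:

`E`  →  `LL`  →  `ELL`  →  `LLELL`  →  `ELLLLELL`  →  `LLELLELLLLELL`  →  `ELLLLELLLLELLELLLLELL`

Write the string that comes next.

Each term (from the third on) is the two preceding terms concatenated in order: term 3 = E·LL = ELL.
So term 8 is LLELLELLLLELL·ELLLLELLLLELLELLLLELL.

LLELLELLLLELLELLLLELLLLELLELLLLELL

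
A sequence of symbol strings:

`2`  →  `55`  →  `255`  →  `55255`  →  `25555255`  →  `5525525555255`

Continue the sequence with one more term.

This is a Fibonacci-style word recurrence s(k) = s(k−2)·s(k−1): e.g. 2·55 = 255.
So term 7 is 25555255·5525525555255.

255552555525525555255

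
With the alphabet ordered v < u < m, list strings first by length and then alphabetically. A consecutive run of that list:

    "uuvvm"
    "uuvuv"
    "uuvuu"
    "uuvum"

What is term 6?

uuvmu

Stepping forward 2 times from uuvum: uuvum → uuvmv, then the target.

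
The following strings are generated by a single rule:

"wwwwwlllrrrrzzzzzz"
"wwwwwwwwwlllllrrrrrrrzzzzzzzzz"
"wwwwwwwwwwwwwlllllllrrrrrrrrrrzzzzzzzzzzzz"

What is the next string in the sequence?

wwwwwwwwwwwwwwwwwlllllllllrrrrrrrrrrrrrzzzzzzzzzzzzzzz

Term n consists of 4n+1 w's, followed by 2n+1 l's, followed by 3n+1 r's, followed by 3n+3 z's (n = 1, 2, …).
For the next term, n = 4, so the run lengths are 17, 9, 13, 15.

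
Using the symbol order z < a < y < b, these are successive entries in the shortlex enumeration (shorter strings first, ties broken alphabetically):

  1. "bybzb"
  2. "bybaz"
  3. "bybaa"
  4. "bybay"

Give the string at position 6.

Continuing the enumeration 2 steps past bybay: bybay → bybab → (answer).

bybyz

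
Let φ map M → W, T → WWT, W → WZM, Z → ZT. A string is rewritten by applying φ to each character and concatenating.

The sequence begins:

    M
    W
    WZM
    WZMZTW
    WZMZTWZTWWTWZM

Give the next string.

WZMZTWZTWWTWZMZTWWTWZMWZMWWTWZMZTW

Replace each of the 14 characters of WZMZTWZTWWTWZM in place — WZM ZT W ZT WWT WZM ZT WWT WZM WZM WWT WZM ZT W — and concatenate.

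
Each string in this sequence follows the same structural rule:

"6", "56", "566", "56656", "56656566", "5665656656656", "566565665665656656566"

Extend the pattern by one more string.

5665656656656566565665665656656656

Each term (from the third on) is the previous term followed by the one before it: term 3 = 56·6 = 566.
Continuing: 566565665665656656566 · 5665656656656 gives term 8.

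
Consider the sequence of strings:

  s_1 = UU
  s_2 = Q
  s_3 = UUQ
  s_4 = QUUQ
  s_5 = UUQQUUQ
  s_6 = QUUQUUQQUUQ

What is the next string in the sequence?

UUQQUUQQUUQUUQQUUQ

Each term (from the third on) is the two preceding terms concatenated in order: term 3 = UU·Q = UUQ.
Continuing: UUQQUUQ · QUUQUUQQUUQ gives term 7.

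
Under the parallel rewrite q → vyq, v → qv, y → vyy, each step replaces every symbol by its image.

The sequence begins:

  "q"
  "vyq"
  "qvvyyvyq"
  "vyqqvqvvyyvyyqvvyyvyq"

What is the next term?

qvvyyvyqvyqqvvyqqvqvvyyvyyqvvyyvyyvyqqvqvvyyvyyqvvyyvyq

Replace each of the 21 characters of vyqqvqvvyyvyyqvvyyvyq in place — qv vyy vyq vyq qv vyq qv qv vyy vyy qv vyy vyy vyq qv qv vyy vyy qv vyy vyq — and concatenate.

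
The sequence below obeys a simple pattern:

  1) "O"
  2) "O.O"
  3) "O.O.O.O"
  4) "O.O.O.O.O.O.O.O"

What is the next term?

O.O.O.O.O.O.O.O.O.O.O.O.O.O.O.O

s(k+1) = s(k)·.·s(k) — each term doubles the last with '.' between the halves.
So the next term is two copies of O.O.O.O.O.O.O.O with '.' between the halves.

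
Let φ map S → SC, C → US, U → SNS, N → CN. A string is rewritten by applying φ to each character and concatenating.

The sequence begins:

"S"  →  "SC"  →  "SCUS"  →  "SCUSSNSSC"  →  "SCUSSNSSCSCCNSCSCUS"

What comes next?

Replace each of the 19 characters of SCUSSNSSCSCCNSCSCUS in place — SC US SNS SC SC CN SC SC US SC US US CN SC US SC US SNS SC — and concatenate.

SCUSSNSSCSCCNSCSCUSSCUSUSCNSCUSSCUSSNSSC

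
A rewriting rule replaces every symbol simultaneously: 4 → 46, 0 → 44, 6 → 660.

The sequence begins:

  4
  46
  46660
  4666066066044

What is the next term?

φ(4666066066044) expands symbol-by-symbol to 46 660 660 660 44 660 660 44 660 660 44 46 46; joining the 13 pieces gives the next term.

466606606604466066044660660444646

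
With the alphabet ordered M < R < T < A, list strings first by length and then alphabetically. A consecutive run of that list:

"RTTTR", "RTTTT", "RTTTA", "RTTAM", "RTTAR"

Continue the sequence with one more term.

RTTAT

The successor of RTTAR increments the rightmost position that isn't already A and resets every position after it to M.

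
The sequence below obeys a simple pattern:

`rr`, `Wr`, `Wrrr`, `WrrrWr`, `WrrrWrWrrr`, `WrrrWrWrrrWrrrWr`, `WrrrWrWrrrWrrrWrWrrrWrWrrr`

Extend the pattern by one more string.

Each term (from the third on) is the previous term followed by the one before it: term 3 = Wr·rr = Wrrr.
Continuing: WrrrWrWrrrWrrrWrWrrrWrWrrr · WrrrWrWrrrWrrrWr gives term 8.

WrrrWrWrrrWrrrWrWrrrWrWrrrWrrrWrWrrrWrrrWr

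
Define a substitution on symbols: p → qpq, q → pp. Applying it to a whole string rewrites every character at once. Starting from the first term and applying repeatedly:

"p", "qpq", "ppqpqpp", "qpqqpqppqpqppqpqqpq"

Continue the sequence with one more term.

ppqpqppppqpqppqpqqpqppqpqppqpqqpqppqpqppppqpqpp

Replace each of the 19 characters of qpqqpqppqpqppqpqqpq in place — pp qpq pp pp qpq pp qpq qpq pp qpq pp qpq qpq pp qpq pp pp qpq pp — and concatenate.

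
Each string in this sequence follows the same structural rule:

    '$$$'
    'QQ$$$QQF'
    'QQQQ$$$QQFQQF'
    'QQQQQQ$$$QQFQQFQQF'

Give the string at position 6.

Every step adds QQ to the front and QQF to the end of the previous string.
From QQQQQQ$$$QQFQQFQQF, 2 further steps: QQQQQQ$$$QQFQQFQQF → QQQQQQQQ$$$QQFQQFQQFQQF → (answer).

QQQQQQQQQQ$$$QQFQQFQQFQQFQQF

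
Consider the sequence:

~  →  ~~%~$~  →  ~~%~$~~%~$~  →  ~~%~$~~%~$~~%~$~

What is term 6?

The strings grow by a fixed suffix ~%~$~ each time.
From ~~%~$~~%~$~~%~$~, 2 further steps: ~~%~$~~%~$~~%~$~ → ~~%~$~~%~$~~%~$~~%~$~ → (answer).

~~%~$~~%~$~~%~$~~%~$~~%~$~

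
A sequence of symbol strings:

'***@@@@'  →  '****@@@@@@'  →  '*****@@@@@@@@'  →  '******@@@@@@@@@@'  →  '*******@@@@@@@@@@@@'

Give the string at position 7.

The n-th term is n+2 *'s then 2n+2 @'s (n = 1, 2, …).
At n = 7 the blocks have lengths 9, 16.

*********@@@@@@@@@@@@@@@@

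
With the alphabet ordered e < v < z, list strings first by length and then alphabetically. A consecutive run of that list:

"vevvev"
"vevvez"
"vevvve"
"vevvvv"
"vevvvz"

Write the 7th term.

vevvzv

Advancing 2 positions from vevvvz through vevvvz → vevvze reaches term 7.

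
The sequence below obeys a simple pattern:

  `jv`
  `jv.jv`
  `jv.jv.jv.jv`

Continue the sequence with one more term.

jv.jv.jv.jv.jv.jv.jv.jv

s(k+1) = s(k)·.·s(k) — each term doubles the last with '.' between the halves.
So the next term is two copies of jv.jv.jv.jv with '.' between the halves.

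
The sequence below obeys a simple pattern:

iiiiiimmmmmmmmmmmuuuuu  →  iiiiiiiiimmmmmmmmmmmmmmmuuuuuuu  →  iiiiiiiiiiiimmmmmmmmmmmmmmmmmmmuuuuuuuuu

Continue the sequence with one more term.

iiiiiiiiiiiiiiimmmmmmmmmmmmmmmmmmmmmmmuuuuuuuuuuu

Reading off run lengths: i runs 6, 9, 12; m runs 11, 15, 19; u runs 5, 7, 9 — each is linear in n, where the shown terms are n = 2, 3, 4.
Setting n = 5 gives 15, 23, 11 characters in each block.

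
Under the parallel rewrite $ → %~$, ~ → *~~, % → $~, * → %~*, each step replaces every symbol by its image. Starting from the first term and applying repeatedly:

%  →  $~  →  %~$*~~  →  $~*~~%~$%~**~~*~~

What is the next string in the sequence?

Replace each of the 17 characters of $~*~~%~$%~**~~*~~ in place — %~$ *~~ %~* *~~ *~~ $~ *~~ %~$ $~ *~~ %~* %~* *~~ *~~ %~* *~~ *~~ — and concatenate.

%~$*~~%~**~~*~~$~*~~%~$$~*~~%~*%~**~~*~~%~**~~*~~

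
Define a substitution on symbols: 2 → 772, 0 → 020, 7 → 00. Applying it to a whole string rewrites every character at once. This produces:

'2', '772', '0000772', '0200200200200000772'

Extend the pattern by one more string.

0207720200207720200207720200207720200200200200200000772

φ(0200200200200000772) expands symbol-by-symbol to 020 772 020 020 772 020 020 772 020 020 772 020 020 020 020 020 00 00 772; joining the 19 pieces gives the next term.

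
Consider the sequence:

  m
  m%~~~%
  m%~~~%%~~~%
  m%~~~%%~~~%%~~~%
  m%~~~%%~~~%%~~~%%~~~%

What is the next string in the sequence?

m%~~~%%~~~%%~~~%%~~~%%~~~%

Every step adds %~~~% to the end: s(k+1) = s(k)·%~~~%.
So the next term is m%~~~%%~~~%%~~~%%~~~%·%~~~%.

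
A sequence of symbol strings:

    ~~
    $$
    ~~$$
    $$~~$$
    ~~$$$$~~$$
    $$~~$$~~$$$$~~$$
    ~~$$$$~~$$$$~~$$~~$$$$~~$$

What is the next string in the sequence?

$$~~$$~~$$$$~~$$~~$$$$~~$$$$~~$$~~$$$$~~$$

Each term (from the third on) is the two preceding terms concatenated in order: term 3 = ~~·$$ = ~~$$.
The next term joins $$~~$$~~$$$$~~$$ and ~~$$$$~~$$$$~~$$~~$$$$~~$$.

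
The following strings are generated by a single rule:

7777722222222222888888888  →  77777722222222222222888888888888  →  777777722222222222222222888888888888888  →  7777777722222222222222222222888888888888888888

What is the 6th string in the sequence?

777777777722222222222222222222222222888888888888888888888888

Each string has the form 7^{n+2} 2^{3n+2} 8^{3n}, where the shown terms are n = 3, 4, 5, 6.
Setting n = 8 gives 10, 26, 24 characters in each block.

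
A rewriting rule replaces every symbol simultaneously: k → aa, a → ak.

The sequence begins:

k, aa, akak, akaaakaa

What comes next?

Expanding akaaakaa: a→ak, k→aa, a→ak, a→ak, a→ak, k→aa, a→ak, a→ak. Concatenated: ak aa ak ak ak aa ak ak.

akaaakakakaaakak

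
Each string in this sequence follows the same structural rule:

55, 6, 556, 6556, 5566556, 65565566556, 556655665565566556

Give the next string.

Each term (from the third on) is the two preceding terms concatenated in order: term 3 = 55·6 = 556.
So term 8 is 65565566556·556655665565566556.

65565566556556655665565566556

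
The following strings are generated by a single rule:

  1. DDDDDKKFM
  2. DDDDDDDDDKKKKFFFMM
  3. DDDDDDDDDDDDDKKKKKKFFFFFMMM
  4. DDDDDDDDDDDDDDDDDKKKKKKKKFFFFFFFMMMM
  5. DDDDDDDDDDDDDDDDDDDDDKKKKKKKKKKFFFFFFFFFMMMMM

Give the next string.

Each string has the form D^{4n+1} K^{2n} F^{2n-1} M^{n} (n = 1, 2, …).
For the next term, n = 6, so the run lengths are 25, 12, 11, 6.

DDDDDDDDDDDDDDDDDDDDDDDDDKKKKKKKKKKKKFFFFFFFFFFFMMMMMM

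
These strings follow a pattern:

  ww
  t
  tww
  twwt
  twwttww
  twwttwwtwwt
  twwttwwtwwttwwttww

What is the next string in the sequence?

Each term (from the third on) is the previous term followed by the one before it: term 3 = t·ww = tww.
The next term joins twwttwwtwwttwwttww and twwttwwtwwt.

twwttwwtwwttwwttwwtwwttwwtwwt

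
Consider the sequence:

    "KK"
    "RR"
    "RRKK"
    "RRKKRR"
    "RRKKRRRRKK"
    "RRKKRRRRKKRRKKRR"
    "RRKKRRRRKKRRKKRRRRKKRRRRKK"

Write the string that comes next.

From term 3 onward, concatenate the last term with the second-to-last: RR·KK = RRKK, RRKK·RR = RRKKRR, …
So term 8 is RRKKRRRRKKRRKKRRRRKKRRRRKK·RRKKRRRRKKRRKKRR.

RRKKRRRRKKRRKKRRRRKKRRRRKKRRKKRRRRKKRRKKRR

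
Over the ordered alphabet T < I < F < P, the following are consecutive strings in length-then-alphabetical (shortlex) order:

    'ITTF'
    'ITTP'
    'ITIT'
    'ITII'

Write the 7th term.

ITFT

Stepping forward 3 times from ITII: ITII → ITIF → ITIP, then the target.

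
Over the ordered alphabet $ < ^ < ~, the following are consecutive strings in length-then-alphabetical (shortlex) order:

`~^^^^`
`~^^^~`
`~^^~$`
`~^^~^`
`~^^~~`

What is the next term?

Find the rightmost character of ~^^~~ below ~, bump it to the next letter, and reset everything to its right to $.

~^~$$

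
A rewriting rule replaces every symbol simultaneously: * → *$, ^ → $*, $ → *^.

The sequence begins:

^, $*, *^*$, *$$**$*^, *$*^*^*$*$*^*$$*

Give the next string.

*$*^*$$**$$**$*^*$*^*$$**$*^*^*$

Applying the rule to each of the 16 symbols of *$*^*^*$*$*^*$$* gives the pieces *$ *^ *$ $* *$ $* *$ *^ *$ *^ *$ $* *$ *^ *^ *$, which concatenate to the answer.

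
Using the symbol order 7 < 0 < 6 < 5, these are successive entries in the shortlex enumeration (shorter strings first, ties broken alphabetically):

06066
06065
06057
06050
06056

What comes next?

06055

The successor of 06056 increments the rightmost position that isn't already 5 and resets every position after it to 7.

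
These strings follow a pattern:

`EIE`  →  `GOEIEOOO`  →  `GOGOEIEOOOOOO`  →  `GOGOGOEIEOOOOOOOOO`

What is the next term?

GOGOGOGOEIEOOOOOOOOOOOO

Every step adds GO to the front and OOO to the end of the previous string.
So the next term is GO·GOGOGOEIEOOOOOOOOO·OOO.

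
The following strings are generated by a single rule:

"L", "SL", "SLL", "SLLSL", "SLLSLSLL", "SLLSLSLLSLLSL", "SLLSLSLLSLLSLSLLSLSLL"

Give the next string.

SLLSLSLLSLLSLSLLSLSLLSLLSLSLLSLLSL

This is a Fibonacci-style word recurrence s(k) = s(k−1)·s(k−2): e.g. SL·L = SLL.
So term 8 is SLLSLSLLSLLSLSLLSLSLL·SLLSLSLLSLLSL.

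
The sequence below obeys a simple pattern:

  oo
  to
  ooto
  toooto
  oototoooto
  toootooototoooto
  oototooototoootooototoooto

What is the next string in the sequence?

toootooototoootooototooototoootooototoooto

From term 3 onward, concatenate the second-to-last term with the last: oo·to = ooto, to·ooto = toooto, …
Continuing: toootooototoooto · oototooototoootooototoooto gives term 8.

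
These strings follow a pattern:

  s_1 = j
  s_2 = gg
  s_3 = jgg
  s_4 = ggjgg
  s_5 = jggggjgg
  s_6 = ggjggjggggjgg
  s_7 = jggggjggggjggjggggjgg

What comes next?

This is a Fibonacci-style word recurrence s(k) = s(k−2)·s(k−1): e.g. j·gg = jgg.
Continuing: ggjggjggggjgg · jggggjggggjggjggggjgg gives term 8.

ggjggjggggjggjggggjggggjggjggggjgg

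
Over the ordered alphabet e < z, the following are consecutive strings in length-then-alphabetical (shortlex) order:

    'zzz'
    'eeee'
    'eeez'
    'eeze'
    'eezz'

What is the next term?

The successor of eezz increments the rightmost position that isn't already z and resets every position after it to e.

ezee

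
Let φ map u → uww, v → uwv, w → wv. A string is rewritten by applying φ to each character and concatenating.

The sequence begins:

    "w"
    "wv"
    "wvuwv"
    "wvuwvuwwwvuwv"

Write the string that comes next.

Rewriting the 13 symbols of wvuwvuwwwvuwv one by one yields wv uwv uww wv uwv uww wv wv wv uwv uww wv uwv; concatenated:

wvuwvuwwwvuwvuwwwvwvwvuwvuwwwvuwv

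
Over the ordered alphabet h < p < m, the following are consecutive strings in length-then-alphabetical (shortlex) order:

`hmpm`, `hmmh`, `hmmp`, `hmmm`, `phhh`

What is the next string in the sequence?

The successor of phhh increments the rightmost position that isn't already m and resets every position after it to h.

phhp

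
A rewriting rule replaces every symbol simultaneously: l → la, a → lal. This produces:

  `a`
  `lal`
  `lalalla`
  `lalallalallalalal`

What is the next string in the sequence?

Replace each of the 17 characters of lalallalallalalal in place — la lal la lal la la lal la lal la la lal la lal la lal la — and concatenate.

lalallalallalalallalallalalallalallalalla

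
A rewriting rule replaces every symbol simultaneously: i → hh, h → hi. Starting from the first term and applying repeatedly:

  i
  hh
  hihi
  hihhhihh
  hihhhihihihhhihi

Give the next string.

Applying the rule to each of the 16 symbols of hihhhihihihhhihi gives the pieces hi hh hi hi hi hh hi hh hi hh hi hi hi hh hi hh, which concatenate to the answer.

hihhhihihihhhihhhihhhihihihhhihh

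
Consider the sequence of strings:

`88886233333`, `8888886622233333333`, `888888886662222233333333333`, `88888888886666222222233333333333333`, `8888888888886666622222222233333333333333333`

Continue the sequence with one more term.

Reading off run lengths: 8 runs 4, 6, 8, 10, 12; 6 runs 1, 2, 3, 4, 5; 2 runs 1, 3, 5, 7, 9; 3 runs 5, 8, 11, 14, 17 — each is linear in n (n = 1, 2, …).
At n = 6 the blocks have lengths 14, 6, 11, 20.

888888888888886666662222222222233333333333333333333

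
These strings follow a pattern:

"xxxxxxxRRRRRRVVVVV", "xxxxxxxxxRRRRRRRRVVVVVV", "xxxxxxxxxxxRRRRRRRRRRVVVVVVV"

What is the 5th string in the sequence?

xxxxxxxxxxxxxxxRRRRRRRRRRRRRRVVVVVVVVV

Each string has the form x^{2n+1} R^{2n} V^{n+2}, where the shown terms are n = 3, 4, 5.
At n = 7 the blocks have lengths 15, 14, 9.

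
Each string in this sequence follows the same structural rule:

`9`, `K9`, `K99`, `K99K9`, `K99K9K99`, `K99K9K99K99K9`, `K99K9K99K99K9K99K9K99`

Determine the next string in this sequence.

K99K9K99K99K9K99K9K99K99K9K99K99K9

From term 3 onward, concatenate the last term with the second-to-last: K9·9 = K99, K99·K9 = K99K9, …
So term 8 is K99K9K99K99K9K99K9K99·K99K9K99K99K9.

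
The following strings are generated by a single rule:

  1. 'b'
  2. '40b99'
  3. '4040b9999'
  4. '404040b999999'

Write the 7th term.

404040404040b999999999999

s(k+1) = 40·s(k)·99, so each term gains 40 as a prefix and 99 as a suffix.
From 404040b999999, 3 further steps: 404040b999999 → 40404040b99999999 → 4040404040b9999999999 → (answer).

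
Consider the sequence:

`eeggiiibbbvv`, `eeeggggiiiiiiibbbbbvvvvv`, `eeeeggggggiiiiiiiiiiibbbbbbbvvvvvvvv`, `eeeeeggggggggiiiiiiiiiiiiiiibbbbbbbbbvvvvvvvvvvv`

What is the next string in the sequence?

Reading off run lengths: e runs 2, 3, 4, 5; g runs 2, 4, 6, 8; i runs 3, 7, 11, 15; b runs 3, 5, 7, 9; v runs 2, 5, 8, 11 — each is linear in n (n = 1, 2, …).
At n = 5 the blocks have lengths 6, 10, 19, 11, 14.

eeeeeeggggggggggiiiiiiiiiiiiiiiiiiibbbbbbbbbbbvvvvvvvvvvvvvv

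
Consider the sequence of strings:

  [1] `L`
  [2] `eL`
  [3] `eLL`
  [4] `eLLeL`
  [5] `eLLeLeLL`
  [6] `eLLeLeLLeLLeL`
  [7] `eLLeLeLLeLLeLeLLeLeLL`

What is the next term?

eLLeLeLLeLLeLeLLeLeLLeLLeLeLLeLLeL

Each term (from the third on) is the previous term followed by the one before it: term 3 = eL·L = eLL.
So term 8 is eLLeLeLLeLLeLeLLeLeLL·eLLeLeLLeLLeL.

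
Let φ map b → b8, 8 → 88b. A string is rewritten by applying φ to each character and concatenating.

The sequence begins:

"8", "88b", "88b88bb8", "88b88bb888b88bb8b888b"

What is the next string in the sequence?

φ(88b88bb888b88bb8b888b) expands symbol-by-symbol to 88b 88b b8 88b 88b b8 b8 88b 88b 88b b8 88b 88b b8 b8 88b b8 88b 88b 88b b8; joining the 21 pieces gives the next term.

88b88bb888b88bb8b888b88b88bb888b88bb8b888bb888b88b88bb8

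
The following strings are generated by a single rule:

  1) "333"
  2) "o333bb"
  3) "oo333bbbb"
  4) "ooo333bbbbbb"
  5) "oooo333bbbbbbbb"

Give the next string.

ooooo333bbbbbbbbbb

s(k+1) = o·s(k)·bb, so each term gains o as a prefix and bb as a suffix.
One more step from oooo333bbbbbbbb gives the answer.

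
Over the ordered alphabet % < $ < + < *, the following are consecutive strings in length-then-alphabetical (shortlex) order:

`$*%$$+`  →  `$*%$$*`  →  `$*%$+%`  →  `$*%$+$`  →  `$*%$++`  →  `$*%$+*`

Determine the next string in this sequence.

Find the rightmost character of $*%$+* below *, bump it to the next letter, and reset everything to its right to %.

$*%$*%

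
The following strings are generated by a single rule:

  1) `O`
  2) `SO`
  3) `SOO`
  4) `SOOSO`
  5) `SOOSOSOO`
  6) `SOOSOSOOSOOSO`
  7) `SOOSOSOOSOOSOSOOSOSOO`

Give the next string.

Each term (from the third on) is the previous term followed by the one before it: term 3 = SO·O = SOO.
The next term joins SOOSOSOOSOOSOSOOSOSOO and SOOSOSOOSOOSO.

SOOSOSOOSOOSOSOOSOSOOSOOSOSOOSOOSO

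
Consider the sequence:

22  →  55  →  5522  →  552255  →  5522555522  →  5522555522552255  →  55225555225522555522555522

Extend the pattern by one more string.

552255552255225555225555225522555522552255

From term 3 onward, concatenate the last term with the second-to-last: 55·22 = 5522, 5522·55 = 552255, …
So term 8 is 55225555225522555522555522·5522555522552255.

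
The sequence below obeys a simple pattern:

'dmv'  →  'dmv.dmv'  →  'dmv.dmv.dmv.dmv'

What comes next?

Each string is two copies of the previous one joined by '.'.
So the next term is two copies of dmv.dmv.dmv.dmv with '.' between the halves.

dmv.dmv.dmv.dmv.dmv.dmv.dmv.dmv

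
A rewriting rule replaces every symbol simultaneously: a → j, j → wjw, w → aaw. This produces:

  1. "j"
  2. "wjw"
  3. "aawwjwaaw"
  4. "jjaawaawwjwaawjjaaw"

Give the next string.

Rewriting the 19 symbols of jjaawaawwjwaawjjaaw one by one yields wjw wjw j j aaw j j aaw aaw wjw aaw j j aaw wjw wjw j j aaw; concatenated:

wjwwjwjjaawjjaawaawwjwaawjjaawwjwwjwjjaaw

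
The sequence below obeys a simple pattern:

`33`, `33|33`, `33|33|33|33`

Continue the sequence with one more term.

33|33|33|33|33|33|33|33

Each string is two copies of the previous one joined by '|'.
One more doubling of 33|33|33|33 gives the answer.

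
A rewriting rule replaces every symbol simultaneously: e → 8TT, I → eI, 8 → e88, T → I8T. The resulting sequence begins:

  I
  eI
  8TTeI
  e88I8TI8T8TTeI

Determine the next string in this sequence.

8TTe88e88eIe88I8TeIe88I8Te88I8TI8T8TTeI

Applying the rule to each of the 14 symbols of e88I8TI8T8TTeI gives the pieces 8TT e88 e88 eI e88 I8T eI e88 I8T e88 I8T I8T 8TT eI, which concatenate to the answer.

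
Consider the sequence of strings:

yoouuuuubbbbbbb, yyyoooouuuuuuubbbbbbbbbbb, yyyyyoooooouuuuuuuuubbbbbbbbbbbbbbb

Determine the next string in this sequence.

Each string has the form y^{2n-1} o^{2n} u^{2n+3} b^{4n+3} (n = 1, 2, …).
For the next term, n = 4, so the run lengths are 7, 8, 11, 19.

yyyyyyyoooooooouuuuuuuuuuubbbbbbbbbbbbbbbbbbb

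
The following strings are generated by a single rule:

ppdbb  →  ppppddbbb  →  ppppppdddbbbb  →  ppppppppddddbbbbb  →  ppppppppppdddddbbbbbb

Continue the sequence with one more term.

Reading off run lengths: p runs 2, 4, 6, 8, 10; d runs 1, 2, 3, 4, 5; b runs 2, 3, 4, 5, 6 — each is linear in n (n = 1, 2, …).
Setting n = 6 gives 12, 6, 7 characters in each block.

ppppppppppppddddddbbbbbbb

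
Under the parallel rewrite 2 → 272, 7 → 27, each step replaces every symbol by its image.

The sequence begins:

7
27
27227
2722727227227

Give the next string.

φ(2722727227227) expands symbol-by-symbol to 272 27 272 272 27 272 27 272 272 27 272 272 27; joining the 13 pieces gives the next term.

2722727227227272272722722727227227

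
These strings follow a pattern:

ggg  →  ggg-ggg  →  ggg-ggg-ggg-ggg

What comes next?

Every step duplicates the string with '-' between the halves.
Doubling ggg-ggg-ggg-ggg with '-' between the halves:

ggg-ggg-ggg-ggg-ggg-ggg-ggg-ggg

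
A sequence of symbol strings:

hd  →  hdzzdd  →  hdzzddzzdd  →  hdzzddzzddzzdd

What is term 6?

hdzzddzzddzzddzzddzzdd

Every step adds zzdd to the end: s(k+1) = s(k)·zzdd.
From hdzzddzzddzzdd, 2 further steps: hdzzddzzddzzdd → hdzzddzzddzzddzzdd → (answer).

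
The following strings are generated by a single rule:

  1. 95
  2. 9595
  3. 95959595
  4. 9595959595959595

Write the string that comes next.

s(k+1) = s(k)·s(k) — each term doubles the last.
Doubling 9595959595959595:

95959595959595959595959595959595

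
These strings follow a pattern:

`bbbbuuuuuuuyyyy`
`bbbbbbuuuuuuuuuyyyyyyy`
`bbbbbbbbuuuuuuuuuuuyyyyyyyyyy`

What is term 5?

The n-th term is 2n b's then 2n+3 u's then 3n-2 y's, where the shown terms are n = 2, 3, 4.
Setting n = 6 gives 12, 15, 16 characters in each block.

bbbbbbbbbbbbuuuuuuuuuuuuuuuyyyyyyyyyyyyyyyy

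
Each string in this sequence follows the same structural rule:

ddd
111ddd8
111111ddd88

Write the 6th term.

111111111111111ddd88888

s(k+1) = 111·s(k)·8, so each term gains 111 as a prefix and 8 as a suffix.
From 111111ddd88, 3 further steps: 111111ddd88 → 111111111ddd888 → 111111111111ddd8888 → (answer).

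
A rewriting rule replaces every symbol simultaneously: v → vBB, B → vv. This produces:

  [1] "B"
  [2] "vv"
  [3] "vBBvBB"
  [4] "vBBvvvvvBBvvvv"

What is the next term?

vBBvvvvvBBvBBvBBvBBvBBvvvvvBBvBBvBBvBB

φ(vBBvvvvvBBvvvv) expands symbol-by-symbol to vBB vv vv vBB vBB vBB vBB vBB vv vv vBB vBB vBB vBB; joining the 14 pieces gives the next term.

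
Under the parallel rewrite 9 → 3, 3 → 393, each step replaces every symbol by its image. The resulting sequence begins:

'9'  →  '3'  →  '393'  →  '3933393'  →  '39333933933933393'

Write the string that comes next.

φ(39333933933933393) expands symbol-by-symbol to 393 3 393 393 393 3 393 393 3 393 393 3 393 393 393 3 393; joining the 17 pieces gives the next term.

39333933933933393393339339333933933933393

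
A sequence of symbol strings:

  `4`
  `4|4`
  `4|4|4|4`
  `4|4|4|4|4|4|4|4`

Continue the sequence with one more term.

s(k+1) = s(k)·|·s(k) — each term doubles the last with '|' between the halves.
Doubling 4|4|4|4|4|4|4|4 with '|' between the halves:

4|4|4|4|4|4|4|4|4|4|4|4|4|4|4|4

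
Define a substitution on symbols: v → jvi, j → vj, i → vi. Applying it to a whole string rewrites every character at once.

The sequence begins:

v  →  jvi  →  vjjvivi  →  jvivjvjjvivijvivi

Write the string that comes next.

Rewriting the 17 symbols of jvivjvjjvivijvivi one by one yields vj jvi vi jvi vj jvi vj vj jvi vi jvi vi vj jvi vi jvi vi; concatenated:

vjjvivijvivjjvivjvjjvivijvivivjjvivijvivi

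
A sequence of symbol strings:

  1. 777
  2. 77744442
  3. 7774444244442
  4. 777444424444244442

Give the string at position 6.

Every step adds 44442 to the end: s(k+1) = s(k)·44442.
From 777444424444244442, 2 further steps: 777444424444244442 → 77744442444424444244442 → (answer).

7774444244442444424444244442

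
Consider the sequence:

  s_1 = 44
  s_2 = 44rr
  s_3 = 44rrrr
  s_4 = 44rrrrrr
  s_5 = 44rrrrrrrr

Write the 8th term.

Each term is the previous one with rr appended.
From 44rrrrrrrr, 3 further steps: 44rrrrrrrr → 44rrrrrrrrrr → 44rrrrrrrrrrrr → (answer).

44rrrrrrrrrrrrrr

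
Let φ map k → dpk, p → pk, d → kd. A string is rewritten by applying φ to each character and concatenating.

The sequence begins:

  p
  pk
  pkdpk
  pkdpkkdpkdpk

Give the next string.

pkdpkkdpkdpkdpkkdpkdpkkdpkdpk

Rewriting each symbol of pkdpkkdpkdpk: p→pk, k→dpk, d→kd, p→pk, k→dpk, k→dpk, d→kd, p→pk, k→dpk, d→kd, p→pk, k→dpk, which concatenates to pk dpk kd pk dpk dpk kd pk dpk kd pk dpk.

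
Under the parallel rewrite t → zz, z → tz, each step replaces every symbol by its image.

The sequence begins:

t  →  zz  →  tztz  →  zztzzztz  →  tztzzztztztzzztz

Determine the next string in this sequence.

zztzzztztztzzztzzztzzztztztzzztz

Replace each of the 16 characters of tztzzztztztzzztz in place — zz tz zz tz tz tz zz tz zz tz zz tz tz tz zz tz — and concatenate.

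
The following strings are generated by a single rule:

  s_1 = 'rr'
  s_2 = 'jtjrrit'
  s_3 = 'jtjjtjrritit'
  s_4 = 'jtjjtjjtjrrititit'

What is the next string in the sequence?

Every step adds jtj to the front and it to the end of the previous string.
One more step from jtjjtjjtjrrititit gives the answer.

jtjjtjjtjjtjrritititit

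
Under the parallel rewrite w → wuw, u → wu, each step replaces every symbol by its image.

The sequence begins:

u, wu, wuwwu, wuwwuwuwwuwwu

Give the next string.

Rewriting the 13 symbols of wuwwuwuwwuwwu one by one yields wuw wu wuw wuw wu wuw wu wuw wuw wu wuw wuw wu; concatenated:

wuwwuwuwwuwwuwuwwuwuwwuwwuwuwwuwwu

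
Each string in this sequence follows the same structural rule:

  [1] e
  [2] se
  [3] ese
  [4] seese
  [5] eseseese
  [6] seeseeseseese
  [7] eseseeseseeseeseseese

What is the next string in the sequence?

This is a Fibonacci-style word recurrence s(k) = s(k−2)·s(k−1): e.g. e·se = ese.
The next term joins seeseeseseese and eseseeseseeseeseseese.

seeseeseseeseeseseeseseeseeseseese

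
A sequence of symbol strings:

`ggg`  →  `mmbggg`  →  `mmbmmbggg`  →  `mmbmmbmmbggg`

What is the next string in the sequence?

The strings grow by a fixed prefix mmb each time.
Applying this once more to mmbmmbmmbggg:

mmbmmbmmbmmbggg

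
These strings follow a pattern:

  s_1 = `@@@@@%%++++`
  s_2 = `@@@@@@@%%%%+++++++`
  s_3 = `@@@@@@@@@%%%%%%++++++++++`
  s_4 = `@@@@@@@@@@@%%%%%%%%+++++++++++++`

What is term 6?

@@@@@@@@@@@@@@@%%%%%%%%%%%%+++++++++++++++++++

Term n consists of 2n+3 @'s, followed by 2n %'s, followed by 3n+1 +'s (n = 1, 2, …).
For term 6, n = 6, so the run lengths are 15, 12, 19.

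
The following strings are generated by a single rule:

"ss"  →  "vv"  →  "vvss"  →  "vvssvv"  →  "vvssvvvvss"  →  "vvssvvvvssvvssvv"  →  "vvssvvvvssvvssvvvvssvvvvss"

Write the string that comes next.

From term 3 onward, concatenate the last term with the second-to-last: vv·ss = vvss, vvss·vv = vvssvv, …
The next term joins vvssvvvvssvvssvvvvssvvvvss and vvssvvvvssvvssvv.

vvssvvvvssvvssvvvvssvvvvssvvssvvvvssvvssvv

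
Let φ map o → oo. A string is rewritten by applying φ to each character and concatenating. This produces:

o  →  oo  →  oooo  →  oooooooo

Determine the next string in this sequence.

oooooooooooooooo

Apply φ to oooooooo symbol by symbol: o→oo, o→oo, o→oo, o→oo, o→oo, o→oo, o→oo, o→oo; joined: oo oo oo oo oo oo oo oo.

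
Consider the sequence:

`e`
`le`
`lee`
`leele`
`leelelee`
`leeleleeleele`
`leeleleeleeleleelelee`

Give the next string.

leeleleeleeleleeleleeleeleleeleele

From term 3 onward, concatenate the last term with the second-to-last: le·e = lee, lee·le = leele, …
Continuing: leeleleeleeleleelelee · leeleleeleele gives term 8.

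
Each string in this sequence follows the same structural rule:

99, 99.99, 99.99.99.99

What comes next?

Every step duplicates the string with '.' between the halves.
One more doubling of 99.99.99.99 gives the answer.

99.99.99.99.99.99.99.99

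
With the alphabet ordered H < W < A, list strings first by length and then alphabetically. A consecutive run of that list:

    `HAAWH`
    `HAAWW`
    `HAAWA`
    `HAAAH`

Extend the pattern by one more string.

The successor of HAAAH increments the rightmost position that isn't already A and resets every position after it to H.

HAAAW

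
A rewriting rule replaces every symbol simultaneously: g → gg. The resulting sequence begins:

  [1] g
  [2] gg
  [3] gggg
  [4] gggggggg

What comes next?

Apply φ to gggggggg symbol by symbol: g→gg, g→gg, g→gg, g→gg, g→gg, g→gg, g→gg, g→gg; joined: gg gg gg gg gg gg gg gg.

gggggggggggggggg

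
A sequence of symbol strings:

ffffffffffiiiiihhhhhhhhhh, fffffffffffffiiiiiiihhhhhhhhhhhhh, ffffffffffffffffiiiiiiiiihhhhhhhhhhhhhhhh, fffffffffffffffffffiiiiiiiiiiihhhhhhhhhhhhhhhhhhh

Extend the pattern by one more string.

ffffffffffffffffffffffiiiiiiiiiiiiihhhhhhhhhhhhhhhhhhhhhh

The n-th term is 3n+1 f's then 2n-1 i's then 3n+1 h's, where the shown terms are n = 3, 4, 5, 6.
At n = 7 the blocks have lengths 22, 13, 22.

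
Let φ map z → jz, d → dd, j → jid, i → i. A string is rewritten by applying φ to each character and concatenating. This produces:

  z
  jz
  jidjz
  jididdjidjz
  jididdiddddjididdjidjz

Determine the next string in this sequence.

Rewriting the 22 symbols of jididdiddddjididdjidjz one by one yields jid i dd i dd dd i dd dd dd dd jid i dd i dd dd jid i dd jid jz; concatenated:

jididdiddddiddddddddjididdiddddjididdjidjz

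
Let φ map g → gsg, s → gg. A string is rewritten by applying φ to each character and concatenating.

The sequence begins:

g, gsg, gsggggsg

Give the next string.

Expanding gsggggsg: g→gsg, s→gg, g→gsg, g→gsg, g→gsg, g→gsg, s→gg, g→gsg. Concatenated: gsg gg gsg gsg gsg gsg gg gsg.

gsggggsggsggsggsggggsg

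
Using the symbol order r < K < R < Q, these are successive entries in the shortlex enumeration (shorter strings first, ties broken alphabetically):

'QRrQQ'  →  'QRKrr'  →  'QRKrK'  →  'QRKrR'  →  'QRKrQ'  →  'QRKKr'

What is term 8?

Stepping forward 2 times from QRKKr: QRKKr → QRKKK, then the target.

QRKKR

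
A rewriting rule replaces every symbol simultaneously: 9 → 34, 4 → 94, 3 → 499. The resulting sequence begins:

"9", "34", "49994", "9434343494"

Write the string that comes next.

Expanding 9434343494: 9→34, 4→94, 3→499, 4→94, 3→499, 4→94, 3→499, 4→94, 9→34, 4→94. Concatenated: 34 94 499 94 499 94 499 94 34 94.

34944999449994499943494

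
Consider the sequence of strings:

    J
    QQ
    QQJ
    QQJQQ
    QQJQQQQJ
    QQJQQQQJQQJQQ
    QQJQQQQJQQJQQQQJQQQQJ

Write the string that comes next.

QQJQQQQJQQJQQQQJQQQQJQQJQQQQJQQJQQ

This is a Fibonacci-style word recurrence s(k) = s(k−1)·s(k−2): e.g. QQ·J = QQJ.
So term 8 is QQJQQQQJQQJQQQQJQQQQJ·QQJQQQQJQQJQQ.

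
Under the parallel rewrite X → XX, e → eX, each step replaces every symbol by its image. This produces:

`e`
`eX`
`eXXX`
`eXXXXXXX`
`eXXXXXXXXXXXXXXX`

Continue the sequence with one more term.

Rewriting the 16 symbols of eXXXXXXXXXXXXXXX one by one yields eX XX XX XX XX XX XX XX XX XX XX XX XX XX XX XX; concatenated:

eXXXXXXXXXXXXXXXXXXXXXXXXXXXXXXX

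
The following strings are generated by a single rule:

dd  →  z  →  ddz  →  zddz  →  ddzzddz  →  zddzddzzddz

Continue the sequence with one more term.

Each term (from the third on) is the two preceding terms concatenated in order: term 3 = dd·z = ddz.
So term 7 is ddzzddz·zddzddzzddz.

ddzzddzzddzddzzddz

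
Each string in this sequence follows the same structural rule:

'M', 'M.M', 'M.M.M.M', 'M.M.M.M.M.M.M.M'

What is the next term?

s(k+1) = s(k)·.·s(k) — each term doubles the last with '.' between the halves.
Doubling M.M.M.M.M.M.M.M with '.' between the halves:

M.M.M.M.M.M.M.M.M.M.M.M.M.M.M.M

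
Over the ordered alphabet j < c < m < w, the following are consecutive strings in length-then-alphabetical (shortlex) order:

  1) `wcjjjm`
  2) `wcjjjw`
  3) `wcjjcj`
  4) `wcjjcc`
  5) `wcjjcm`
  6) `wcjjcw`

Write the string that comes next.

Find the rightmost character of wcjjcw below w, bump it to the next letter, and reset everything to its right to j.

wcjjmj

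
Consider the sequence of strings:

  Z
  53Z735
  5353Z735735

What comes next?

535353Z735735735

Every step adds 53 to the front and 735 to the end of the previous string.
So the next term is 53·5353Z735735·735.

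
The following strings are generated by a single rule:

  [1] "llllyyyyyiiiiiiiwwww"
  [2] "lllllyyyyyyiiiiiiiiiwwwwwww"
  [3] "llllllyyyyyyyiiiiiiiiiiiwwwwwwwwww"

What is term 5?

The n-th term is n+2 l's then n+3 y's then 2n+3 i's then 3n-2 w's, where the shown terms are n = 2, 3, 4.
Setting n = 6 gives 8, 9, 15, 16 characters in each block.

llllllllyyyyyyyyyiiiiiiiiiiiiiiiwwwwwwwwwwwwwwww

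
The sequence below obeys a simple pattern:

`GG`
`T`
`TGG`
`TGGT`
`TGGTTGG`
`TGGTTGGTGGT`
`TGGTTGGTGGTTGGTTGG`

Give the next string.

Each term (from the third on) is the previous term followed by the one before it: term 3 = T·GG = TGG.
So term 8 is TGGTTGGTGGTTGGTTGG·TGGTTGGTGGT.

TGGTTGGTGGTTGGTTGGTGGTTGGTGGT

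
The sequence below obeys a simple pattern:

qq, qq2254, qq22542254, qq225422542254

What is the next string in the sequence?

qq2254225422542254

The strings grow by a fixed suffix 2254 each time.
So the next term is qq225422542254·2254.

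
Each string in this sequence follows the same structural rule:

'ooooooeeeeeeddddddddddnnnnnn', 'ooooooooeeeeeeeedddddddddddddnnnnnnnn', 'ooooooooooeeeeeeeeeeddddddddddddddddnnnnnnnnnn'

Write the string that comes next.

Reading off run lengths: o runs 6, 8, 10; e runs 6, 8, 10; d runs 10, 13, 16; n runs 6, 8, 10 — each is linear in n, where the shown terms are n = 3, 4, 5.
For the next term, n = 6, so the run lengths are 12, 12, 19, 12.

ooooooooooooeeeeeeeeeeeedddddddddddddddddddnnnnnnnnnnnn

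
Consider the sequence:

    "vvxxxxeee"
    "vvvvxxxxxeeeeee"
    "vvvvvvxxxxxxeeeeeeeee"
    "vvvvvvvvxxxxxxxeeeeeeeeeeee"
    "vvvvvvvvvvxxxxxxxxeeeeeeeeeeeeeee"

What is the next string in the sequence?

Term n consists of 2n v's, followed by n+3 x's, followed by 3n e's (n = 1, 2, …).
Setting n = 6 gives 12, 9, 18 characters in each block.

vvvvvvvvvvvvxxxxxxxxxeeeeeeeeeeeeeeeeee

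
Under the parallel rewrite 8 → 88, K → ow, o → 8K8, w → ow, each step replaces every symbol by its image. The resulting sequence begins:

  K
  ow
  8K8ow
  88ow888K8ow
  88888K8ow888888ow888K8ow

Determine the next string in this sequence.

φ(88888K8ow888888ow888K8ow) expands symbol-by-symbol to 88 88 88 88 88 ow 88 8K8 ow 88 88 88 88 88 88 8K8 ow 88 88 88 ow 88 8K8 ow; joining the 24 pieces gives the next term.

8888888888ow888K8ow8888888888888K8ow888888ow888K8ow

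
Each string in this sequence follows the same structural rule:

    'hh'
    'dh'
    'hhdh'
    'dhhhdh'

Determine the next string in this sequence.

hhdhdhhhdh

This is a Fibonacci-style word recurrence s(k) = s(k−2)·s(k−1): e.g. hh·dh = hhdh.
Continuing: hhdh · dhhhdh gives term 5.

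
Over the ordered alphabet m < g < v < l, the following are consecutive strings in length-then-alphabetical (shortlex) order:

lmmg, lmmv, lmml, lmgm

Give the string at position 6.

lmgv

Advancing 2 positions from lmgm through lmgm → lmgg reaches term 6.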